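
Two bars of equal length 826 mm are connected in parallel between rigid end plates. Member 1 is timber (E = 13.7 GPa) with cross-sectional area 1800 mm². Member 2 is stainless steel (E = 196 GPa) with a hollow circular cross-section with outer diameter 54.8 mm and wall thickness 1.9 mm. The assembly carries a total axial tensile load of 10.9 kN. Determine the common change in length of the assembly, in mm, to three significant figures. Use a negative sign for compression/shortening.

0.104 mm

A_2 = 315.8 mm².
Equal strain + equilibrium ⇒ each member carries load in proportion to AE: A₁E₁ = 24660000 N, A₂E₂ = 61890000 N, ΣAE = 86550000 N.
δ = PL/ΣAE = 10900·826/86550000 = 0.104 mm.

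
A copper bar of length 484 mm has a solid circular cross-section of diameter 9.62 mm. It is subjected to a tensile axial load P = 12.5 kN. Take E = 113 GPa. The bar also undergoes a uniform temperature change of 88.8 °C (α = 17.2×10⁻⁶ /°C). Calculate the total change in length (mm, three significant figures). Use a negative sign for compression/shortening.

1.48 mm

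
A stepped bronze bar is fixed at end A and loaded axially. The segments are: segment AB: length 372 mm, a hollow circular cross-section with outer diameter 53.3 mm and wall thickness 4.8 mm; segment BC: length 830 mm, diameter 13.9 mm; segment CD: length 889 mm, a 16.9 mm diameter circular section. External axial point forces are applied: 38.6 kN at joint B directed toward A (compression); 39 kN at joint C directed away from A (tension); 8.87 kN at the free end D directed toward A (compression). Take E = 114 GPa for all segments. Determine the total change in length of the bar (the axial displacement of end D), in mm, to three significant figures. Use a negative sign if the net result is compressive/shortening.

Internal axial forces (sectioning from the free end, tension +): N_CD = -8.87 kN, N_BC = 30.13 kN, N_AB = -8.47 kN.
A_AB = 731.4 mm².
A_BC = 151.7 mm².
A_CD = 224.3 mm².
δ_AB = -8470·372/(731.4·114000) = -0.03779 mm
δ_BC = 30130·830/(151.7·114000) = 1.446 mm
δ_CD = -8870·889/(224.3·114000) = -0.3084 mm
δ = Σδ_i = 1.099 mm.

1.10 mm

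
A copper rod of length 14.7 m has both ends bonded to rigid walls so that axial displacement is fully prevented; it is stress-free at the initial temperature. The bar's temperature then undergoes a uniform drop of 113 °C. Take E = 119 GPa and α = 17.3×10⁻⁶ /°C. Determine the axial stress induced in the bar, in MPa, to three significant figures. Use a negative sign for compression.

233 MPa

Free thermal expansion αLΔT = 17.3e-6 · 14700 · -113 = -28.74 mm.
The walls impose strain ε = −(-28.74)/14700 = 1.9549e-03; σ = Eε = 119000 · 1.9549e-03 = 232.6 MPa.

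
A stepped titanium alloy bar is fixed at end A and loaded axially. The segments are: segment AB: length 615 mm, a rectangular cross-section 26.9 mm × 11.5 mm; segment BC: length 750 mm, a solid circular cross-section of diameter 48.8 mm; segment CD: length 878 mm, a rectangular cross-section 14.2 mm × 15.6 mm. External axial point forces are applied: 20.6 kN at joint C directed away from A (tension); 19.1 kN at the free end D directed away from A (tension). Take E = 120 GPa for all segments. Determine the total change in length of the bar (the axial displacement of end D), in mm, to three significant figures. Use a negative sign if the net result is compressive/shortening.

1.42 mm

Internal axial forces (sectioning from the free end, tension +): N_CD = 19.1 kN, N_BC = 39.7 kN, N_AB = 39.7 kN.
A_AB = 309.3 mm².
A_BC = 1870 mm².
A_CD = 221.5 mm².
δ_AB = 39700·615/(309.3·120000) = 0.6577 mm
δ_BC = 39700·750/(1870·120000) = 0.1327 mm
δ_CD = 19100·878/(221.5·120000) = 0.6309 mm
δ = Σδ_i = 1.421 mm.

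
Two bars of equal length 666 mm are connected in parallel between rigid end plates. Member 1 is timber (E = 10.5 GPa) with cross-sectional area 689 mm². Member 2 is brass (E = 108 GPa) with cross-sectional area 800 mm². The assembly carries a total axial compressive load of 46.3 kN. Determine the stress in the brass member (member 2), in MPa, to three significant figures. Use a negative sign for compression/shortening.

Equal strain + equilibrium ⇒ each member carries load in proportion to AE: A₁E₁ = 7234000 N, A₂E₂ = 86400000 N, ΣAE = 93630000 N.
σ₂ = P·E₂/ΣAE = -46300·108000/93630000 = -53.4 MPa.

-53.4 MPa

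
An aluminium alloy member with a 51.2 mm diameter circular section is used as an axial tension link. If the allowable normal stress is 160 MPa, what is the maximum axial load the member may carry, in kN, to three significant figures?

A = 2059 mm².
P_max = σ_allow · A = 160 · 2059 = 329400 N = 329.4 kN.

329 kN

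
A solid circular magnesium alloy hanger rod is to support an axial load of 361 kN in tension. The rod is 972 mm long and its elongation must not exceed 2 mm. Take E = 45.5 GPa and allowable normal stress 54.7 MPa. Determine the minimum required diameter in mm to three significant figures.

91.7 mm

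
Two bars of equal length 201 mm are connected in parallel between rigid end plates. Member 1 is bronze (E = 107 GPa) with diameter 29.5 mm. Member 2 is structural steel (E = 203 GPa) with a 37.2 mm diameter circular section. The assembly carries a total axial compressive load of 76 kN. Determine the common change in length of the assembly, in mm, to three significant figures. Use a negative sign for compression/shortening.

-0.0520 mm

A_1 = 683.5 mm².
A_2 = 1087 mm².
Equal strain + equilibrium ⇒ each member carries load in proportion to AE: A₁E₁ = 73130000 N, A₂E₂ = 220600000 N, ΣAE = 293800000 N.
δ = PL/ΣAE = -76000·201/293800000 = -0.052 mm.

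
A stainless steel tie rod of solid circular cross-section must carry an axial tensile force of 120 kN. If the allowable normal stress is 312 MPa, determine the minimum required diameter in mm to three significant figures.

22.1 mm

Required area A ≥ P/σ_allow = 120000/312 = 384.6 mm².
For a solid circular section, d ≥ √(4A/π) = 22.13 mm.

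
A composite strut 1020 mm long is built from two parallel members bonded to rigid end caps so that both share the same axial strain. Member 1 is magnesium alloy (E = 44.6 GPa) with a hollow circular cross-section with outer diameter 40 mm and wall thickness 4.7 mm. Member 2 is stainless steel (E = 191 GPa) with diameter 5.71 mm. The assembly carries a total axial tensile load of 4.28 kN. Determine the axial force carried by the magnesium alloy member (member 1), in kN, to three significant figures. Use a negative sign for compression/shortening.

A_1 = 521.2 mm².
A_2 = 25.61 mm².
Equal strain + equilibrium ⇒ each member carries load in proportion to AE: A₁E₁ = 23250000 N, A₂E₂ = 4891000 N, ΣAE = 28140000 N.
F₁ = P·A₁E₁/ΣAE = 4280·23250000/28140000 = 3536 N.

3.54 kN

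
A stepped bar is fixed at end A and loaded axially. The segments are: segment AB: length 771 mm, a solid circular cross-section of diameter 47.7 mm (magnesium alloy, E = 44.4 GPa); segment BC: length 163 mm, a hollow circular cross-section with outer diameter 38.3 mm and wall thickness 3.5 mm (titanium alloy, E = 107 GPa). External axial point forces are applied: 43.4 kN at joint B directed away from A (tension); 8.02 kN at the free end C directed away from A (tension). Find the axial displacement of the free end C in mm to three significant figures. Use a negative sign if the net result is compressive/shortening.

0.532 mm

Internal axial forces (sectioning from the free end, tension +): N_BC = 8.02 kN, N_AB = 51.42 kN.
A_AB = 1787 mm².
A_BC = 382.6 mm².
δ_AB = 51420·771/(1787·44400) = 0.4997 mm
δ_BC = 8020·163/(382.6·107000) = 0.03193 mm
δ = Σδ_i = 0.5316 mm.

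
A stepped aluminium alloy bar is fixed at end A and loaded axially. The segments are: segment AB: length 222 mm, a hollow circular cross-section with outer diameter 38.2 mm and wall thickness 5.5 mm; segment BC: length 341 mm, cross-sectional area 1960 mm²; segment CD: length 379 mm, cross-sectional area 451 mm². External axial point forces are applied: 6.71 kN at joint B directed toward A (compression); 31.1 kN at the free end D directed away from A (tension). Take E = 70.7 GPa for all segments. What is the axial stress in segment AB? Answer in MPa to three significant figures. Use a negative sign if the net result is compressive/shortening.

Internal axial forces (sectioning from the free end, tension +): N_CD = 31.1 kN, N_BC = 31.1 kN, N_AB = 24.39 kN.
A_AB = 565 mm².
σ_AB = N_AB/A_AB = 24390/565 = 43.17 MPa.

43.2 MPa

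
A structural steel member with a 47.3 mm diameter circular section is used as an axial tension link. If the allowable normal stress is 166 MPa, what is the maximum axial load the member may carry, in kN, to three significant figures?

292 kN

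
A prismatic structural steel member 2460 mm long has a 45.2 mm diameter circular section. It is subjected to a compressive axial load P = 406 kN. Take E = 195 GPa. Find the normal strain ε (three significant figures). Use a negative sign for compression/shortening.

A = 1605 mm².
σ = N/A = -253 MPa; ε = σ/E = -253/195000 = -1.298e-03.

-0.00130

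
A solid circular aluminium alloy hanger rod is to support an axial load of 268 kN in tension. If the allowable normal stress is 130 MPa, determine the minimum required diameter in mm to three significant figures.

51.2 mm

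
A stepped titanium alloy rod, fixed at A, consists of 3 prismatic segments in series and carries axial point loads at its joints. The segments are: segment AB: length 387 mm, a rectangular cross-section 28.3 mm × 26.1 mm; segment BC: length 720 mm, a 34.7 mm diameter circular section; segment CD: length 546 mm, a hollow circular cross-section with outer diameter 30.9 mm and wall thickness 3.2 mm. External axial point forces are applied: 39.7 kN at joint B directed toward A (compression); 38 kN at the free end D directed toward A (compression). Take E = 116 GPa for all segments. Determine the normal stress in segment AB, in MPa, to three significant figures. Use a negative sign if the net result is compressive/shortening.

-105 MPa

Internal axial forces (sectioning from the free end, tension +): N_CD = -38 kN, N_BC = -38 kN, N_AB = -77.7 kN.
A_AB = 738.6 mm².
σ_AB = N_AB/A_AB = -77700/738.6 = -105.2 MPa.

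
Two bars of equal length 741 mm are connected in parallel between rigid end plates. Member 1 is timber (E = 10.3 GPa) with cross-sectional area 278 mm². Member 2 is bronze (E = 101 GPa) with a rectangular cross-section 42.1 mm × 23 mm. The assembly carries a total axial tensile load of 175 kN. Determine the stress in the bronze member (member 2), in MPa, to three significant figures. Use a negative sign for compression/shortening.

176 MPa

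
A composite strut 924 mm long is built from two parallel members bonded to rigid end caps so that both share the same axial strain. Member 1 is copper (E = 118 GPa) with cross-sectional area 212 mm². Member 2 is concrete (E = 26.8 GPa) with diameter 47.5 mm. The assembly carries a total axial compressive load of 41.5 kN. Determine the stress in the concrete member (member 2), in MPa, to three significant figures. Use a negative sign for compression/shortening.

A_2 = 1772 mm².
Equal strain + equilibrium ⇒ each member carries load in proportion to AE: A₁E₁ = 25020000 N, A₂E₂ = 47490000 N, ΣAE = 72510000 N.
σ₂ = P·E₂/ΣAE = -41500·26800/72510000 = -15.34 MPa.

-15.3 MPa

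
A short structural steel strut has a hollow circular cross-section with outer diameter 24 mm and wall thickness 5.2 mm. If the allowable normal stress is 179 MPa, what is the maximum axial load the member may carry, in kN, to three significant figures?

A = 307.1 mm².
P_max = σ_allow · A = 179 · 307.1 = 54970 N = 54.97 kN.

55.0 kN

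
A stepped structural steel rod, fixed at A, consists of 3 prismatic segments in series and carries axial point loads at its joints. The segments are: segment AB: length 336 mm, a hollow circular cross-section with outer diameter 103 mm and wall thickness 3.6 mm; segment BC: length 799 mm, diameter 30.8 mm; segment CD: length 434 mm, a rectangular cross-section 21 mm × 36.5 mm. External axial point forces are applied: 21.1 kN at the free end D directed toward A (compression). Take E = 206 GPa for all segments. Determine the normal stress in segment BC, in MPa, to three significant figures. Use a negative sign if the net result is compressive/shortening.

-28.3 MPa

Internal axial forces (sectioning from the free end, tension +): N_CD = -21.1 kN, N_BC = -21.1 kN, N_AB = -21.1 kN.
A_BC = 745.1 mm².
σ_BC = N_BC/A_BC = -21100/745.1 = -28.32 MPa.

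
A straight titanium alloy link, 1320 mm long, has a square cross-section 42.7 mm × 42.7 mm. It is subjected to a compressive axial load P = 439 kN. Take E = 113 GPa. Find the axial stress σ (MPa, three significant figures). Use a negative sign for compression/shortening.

A = 1823 mm².
σ = N/A = -439000/1823 = -240.8 MPa.

-241 MPa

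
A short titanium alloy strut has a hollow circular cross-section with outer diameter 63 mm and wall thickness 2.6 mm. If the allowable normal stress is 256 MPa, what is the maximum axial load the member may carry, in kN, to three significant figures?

126 kN

A = 493.4 mm².
P_max = σ_allow · A = 256 · 493.4 = 126300 N = 126.3 kN.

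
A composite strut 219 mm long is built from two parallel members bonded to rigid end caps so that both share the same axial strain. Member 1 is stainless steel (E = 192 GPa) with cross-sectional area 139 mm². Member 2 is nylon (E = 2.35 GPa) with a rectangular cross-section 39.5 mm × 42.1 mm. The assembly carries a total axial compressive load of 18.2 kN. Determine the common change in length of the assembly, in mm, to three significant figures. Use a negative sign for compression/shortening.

-0.130 mm

A_2 = 1663 mm².
Equal strain + equilibrium ⇒ each member carries load in proportion to AE: A₁E₁ = 26690000 N, A₂E₂ = 3908000 N, ΣAE = 30600000 N.
δ = PL/ΣAE = -18200·219/30600000 = -0.1303 mm.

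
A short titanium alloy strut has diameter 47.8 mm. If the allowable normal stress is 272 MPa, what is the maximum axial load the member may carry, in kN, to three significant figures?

488 kN

A = 1795 mm².
P_max = σ_allow · A = 272 · 1795 = 488100 N = 488.1 kN.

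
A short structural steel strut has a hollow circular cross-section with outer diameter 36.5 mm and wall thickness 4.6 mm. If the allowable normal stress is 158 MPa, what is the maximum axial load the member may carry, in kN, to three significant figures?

A = 461 mm².
P_max = σ_allow · A = 158 · 461 = 72840 N = 72.84 kN.

72.8 kN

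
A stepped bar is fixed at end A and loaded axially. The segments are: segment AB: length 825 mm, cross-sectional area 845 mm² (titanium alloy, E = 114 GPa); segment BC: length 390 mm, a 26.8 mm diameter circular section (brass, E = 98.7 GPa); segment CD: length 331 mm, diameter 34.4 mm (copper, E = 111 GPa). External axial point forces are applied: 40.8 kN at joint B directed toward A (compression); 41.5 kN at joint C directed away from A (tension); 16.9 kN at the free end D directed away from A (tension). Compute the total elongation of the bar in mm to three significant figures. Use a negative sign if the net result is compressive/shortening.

0.614 mm

Internal axial forces (sectioning from the free end, tension +): N_CD = 16.9 kN, N_BC = 58.4 kN, N_AB = 17.6 kN.
A_BC = 564.1 mm².
A_CD = 929.4 mm².
δ_AB = 17600·825/(845·114000) = 0.1507 mm
δ_BC = 58400·390/(564.1·98700) = 0.4091 mm
δ_CD = 16900·331/(929.4·111000) = 0.05422 mm
δ = Σδ_i = 0.614 mm.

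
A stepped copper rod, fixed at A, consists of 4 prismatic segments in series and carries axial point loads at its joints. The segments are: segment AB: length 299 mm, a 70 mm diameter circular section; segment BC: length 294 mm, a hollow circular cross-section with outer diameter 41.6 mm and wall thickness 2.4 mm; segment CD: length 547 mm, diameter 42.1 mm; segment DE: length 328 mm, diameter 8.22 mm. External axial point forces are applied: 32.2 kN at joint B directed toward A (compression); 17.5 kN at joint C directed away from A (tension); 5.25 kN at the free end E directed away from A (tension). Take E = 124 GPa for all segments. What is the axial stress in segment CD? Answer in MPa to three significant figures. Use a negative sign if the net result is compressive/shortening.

3.77 MPa

Internal axial forces (sectioning from the free end, tension +): N_DE = 5.25 kN, N_CD = 5.25 kN, N_BC = 22.75 kN, N_AB = -9.45 kN.
A_CD = 1392 mm².
σ_CD = N_CD/A_CD = 5250/1392 = 3.771 MPa.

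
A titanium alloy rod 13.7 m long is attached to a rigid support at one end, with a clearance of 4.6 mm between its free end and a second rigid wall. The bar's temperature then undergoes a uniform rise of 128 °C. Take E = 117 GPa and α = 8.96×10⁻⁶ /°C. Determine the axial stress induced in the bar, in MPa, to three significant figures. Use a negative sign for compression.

-94.9 MPa

Free thermal expansion αLΔT = 8.96e-6 · 13700 · 128 = 15.71 mm.
The walls engage after the gap closes; constrained expansion = 15.71 − 4.6 = 11.11 mm.
The walls impose strain ε = −(11.11)/13700 = -8.1111e-04; σ = Eε = 117000 · -8.1111e-04 = -94.9 MPa.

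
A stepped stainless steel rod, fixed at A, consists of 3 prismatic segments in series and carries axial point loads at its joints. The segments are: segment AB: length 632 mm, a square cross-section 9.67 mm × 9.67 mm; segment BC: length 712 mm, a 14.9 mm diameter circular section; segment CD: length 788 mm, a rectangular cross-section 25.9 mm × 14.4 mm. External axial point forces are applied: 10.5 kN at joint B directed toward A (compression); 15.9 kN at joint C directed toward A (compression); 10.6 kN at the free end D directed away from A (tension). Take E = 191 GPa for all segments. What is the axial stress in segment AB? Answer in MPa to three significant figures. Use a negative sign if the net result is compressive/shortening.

-169 MPa

Internal axial forces (sectioning from the free end, tension +): N_CD = 10.6 kN, N_BC = -5.3 kN, N_AB = -15.8 kN.
A_AB = 93.51 mm².
σ_AB = N_AB/A_AB = -15800/93.51 = -169 MPa.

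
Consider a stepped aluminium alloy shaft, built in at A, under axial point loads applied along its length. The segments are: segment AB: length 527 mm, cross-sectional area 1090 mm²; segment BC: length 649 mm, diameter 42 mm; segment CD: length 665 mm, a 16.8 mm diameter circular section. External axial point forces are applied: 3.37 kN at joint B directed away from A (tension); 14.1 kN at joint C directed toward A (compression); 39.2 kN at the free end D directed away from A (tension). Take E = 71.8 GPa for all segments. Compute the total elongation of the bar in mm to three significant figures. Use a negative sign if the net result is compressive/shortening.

1.99 mm

Internal axial forces (sectioning from the free end, tension +): N_CD = 39.2 kN, N_BC = 25.1 kN, N_AB = 28.47 kN.
A_BC = 1385 mm².
A_CD = 221.7 mm².
δ_AB = 28470·527/(1090·71800) = 0.1917 mm
δ_BC = 25100·649/(1385·71800) = 0.1638 mm
δ_CD = 39200·665/(221.7·71800) = 1.638 mm
δ = Σδ_i = 1.993 mm.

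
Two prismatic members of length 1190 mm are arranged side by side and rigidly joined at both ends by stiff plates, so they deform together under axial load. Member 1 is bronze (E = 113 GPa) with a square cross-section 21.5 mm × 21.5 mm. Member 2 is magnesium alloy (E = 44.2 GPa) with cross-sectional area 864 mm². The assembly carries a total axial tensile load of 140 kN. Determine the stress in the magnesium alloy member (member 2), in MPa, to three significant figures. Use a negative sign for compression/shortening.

68.4 MPa

A_1 = 462.2 mm².
Equal strain + equilibrium ⇒ each member carries load in proportion to AE: A₁E₁ = 52230000 N, A₂E₂ = 38190000 N, ΣAE = 90420000 N.
σ₂ = P·E₂/ΣAE = 140000·44200/90420000 = 68.43 MPa.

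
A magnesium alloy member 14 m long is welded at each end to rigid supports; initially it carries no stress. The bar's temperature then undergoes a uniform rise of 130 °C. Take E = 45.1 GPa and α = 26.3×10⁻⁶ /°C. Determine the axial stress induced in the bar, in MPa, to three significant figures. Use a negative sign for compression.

-154 MPa

Free thermal expansion αLΔT = 26.3e-6 · 14000 · 130 = 47.87 mm.
The walls impose strain ε = −(47.87)/14000 = -3.4190e-03; σ = Eε = 45100 · -3.4190e-03 = -154.2 MPa.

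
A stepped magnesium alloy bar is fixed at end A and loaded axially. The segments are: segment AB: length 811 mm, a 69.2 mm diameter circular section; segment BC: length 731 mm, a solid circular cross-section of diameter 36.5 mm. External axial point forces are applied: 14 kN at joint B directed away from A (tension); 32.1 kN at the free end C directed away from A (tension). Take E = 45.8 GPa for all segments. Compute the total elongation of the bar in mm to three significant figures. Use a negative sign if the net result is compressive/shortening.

Internal axial forces (sectioning from the free end, tension +): N_BC = 32.1 kN, N_AB = 46.1 kN.
A_AB = 3761 mm².
A_BC = 1046 mm².
δ_AB = 46100·811/(3761·45800) = 0.217 mm
δ_BC = 32100·731/(1046·45800) = 0.4896 mm
δ = Σδ_i = 0.7067 mm.

0.707 mm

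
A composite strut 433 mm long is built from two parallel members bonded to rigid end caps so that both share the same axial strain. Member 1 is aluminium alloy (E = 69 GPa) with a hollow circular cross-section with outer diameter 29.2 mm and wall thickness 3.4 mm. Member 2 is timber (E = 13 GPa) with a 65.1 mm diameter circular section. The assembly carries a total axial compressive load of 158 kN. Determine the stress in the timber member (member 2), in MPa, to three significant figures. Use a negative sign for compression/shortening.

A_1 = 275.6 mm².
A_2 = 3329 mm².
Equal strain + equilibrium ⇒ each member carries load in proportion to AE: A₁E₁ = 19020000 N, A₂E₂ = 43270000 N, ΣAE = 62290000 N.
σ₂ = P·E₂/ΣAE = -158000·13000/62290000 = -32.98 MPa.

-33.0 MPa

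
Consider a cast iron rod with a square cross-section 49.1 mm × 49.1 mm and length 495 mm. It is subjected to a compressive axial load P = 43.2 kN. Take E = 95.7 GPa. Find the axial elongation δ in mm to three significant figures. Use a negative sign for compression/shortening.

A = 2411 mm².
δ_mech = NL/(AE) = -43200·495/(2411·95700) = -0.09269 mm.

-0.0927 mm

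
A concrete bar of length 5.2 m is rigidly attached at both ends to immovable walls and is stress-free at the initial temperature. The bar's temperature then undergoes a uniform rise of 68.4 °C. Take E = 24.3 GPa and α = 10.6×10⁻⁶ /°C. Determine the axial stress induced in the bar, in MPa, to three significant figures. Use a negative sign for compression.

Free thermal expansion αLΔT = 10.6e-6 · 5200 · 68.4 = 3.77 mm.
The walls impose strain ε = −(3.77)/5200 = -7.2504e-04; σ = Eε = 24300 · -7.2504e-04 = -17.62 MPa.

-17.6 MPa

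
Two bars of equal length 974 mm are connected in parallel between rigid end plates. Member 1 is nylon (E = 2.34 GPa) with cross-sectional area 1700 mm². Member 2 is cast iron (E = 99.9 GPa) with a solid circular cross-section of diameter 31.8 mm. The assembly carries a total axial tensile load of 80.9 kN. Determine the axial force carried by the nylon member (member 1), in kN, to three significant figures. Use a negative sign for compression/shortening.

3.86 kN

A_2 = 794.2 mm².
Equal strain + equilibrium ⇒ each member carries load in proportion to AE: A₁E₁ = 3978000 N, A₂E₂ = 79340000 N, ΣAE = 83320000 N.
F₁ = P·A₁E₁/ΣAE = 80900·3978000/83320000 = 3862 N.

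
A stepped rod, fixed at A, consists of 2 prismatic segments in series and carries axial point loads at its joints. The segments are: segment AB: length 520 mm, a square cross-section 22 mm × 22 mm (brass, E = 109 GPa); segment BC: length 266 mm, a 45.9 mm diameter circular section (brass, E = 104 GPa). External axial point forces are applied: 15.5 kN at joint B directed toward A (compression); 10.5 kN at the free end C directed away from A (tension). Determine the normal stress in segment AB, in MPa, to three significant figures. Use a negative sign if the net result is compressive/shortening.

Internal axial forces (sectioning from the free end, tension +): N_BC = 10.5 kN, N_AB = -5 kN.
A_AB = 484 mm².
σ_AB = N_AB/A_AB = -5000/484 = -10.33 MPa.

-10.3 MPa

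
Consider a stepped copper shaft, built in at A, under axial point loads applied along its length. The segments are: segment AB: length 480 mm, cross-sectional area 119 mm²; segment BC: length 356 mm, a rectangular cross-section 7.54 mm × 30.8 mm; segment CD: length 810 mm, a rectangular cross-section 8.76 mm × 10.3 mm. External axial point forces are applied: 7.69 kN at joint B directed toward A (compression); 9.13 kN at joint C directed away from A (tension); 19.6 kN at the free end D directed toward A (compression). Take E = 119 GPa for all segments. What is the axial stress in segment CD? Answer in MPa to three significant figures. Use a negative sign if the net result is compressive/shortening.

-217 MPa

Internal axial forces (sectioning from the free end, tension +): N_CD = -19.6 kN, N_BC = -10.47 kN, N_AB = -18.16 kN.
A_CD = 90.23 mm².
σ_CD = N_CD/A_CD = -19600/90.23 = -217.2 MPa.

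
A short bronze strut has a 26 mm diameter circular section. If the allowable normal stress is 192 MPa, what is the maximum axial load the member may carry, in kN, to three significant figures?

102 kN

A = 530.9 mm².
P_max = σ_allow · A = 192 · 530.9 = 101900 N = 101.9 kN.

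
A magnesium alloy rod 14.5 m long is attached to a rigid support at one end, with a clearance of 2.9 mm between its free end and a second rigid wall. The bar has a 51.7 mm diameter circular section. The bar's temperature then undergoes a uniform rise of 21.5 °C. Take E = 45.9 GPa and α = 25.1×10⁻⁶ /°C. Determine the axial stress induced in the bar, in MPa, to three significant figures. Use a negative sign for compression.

-15.6 MPa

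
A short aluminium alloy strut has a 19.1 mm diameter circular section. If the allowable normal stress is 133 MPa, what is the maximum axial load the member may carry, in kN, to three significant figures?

A = 286.5 mm².
P_max = σ_allow · A = 133 · 286.5 = 38110 N = 38.11 kN.

38.1 kN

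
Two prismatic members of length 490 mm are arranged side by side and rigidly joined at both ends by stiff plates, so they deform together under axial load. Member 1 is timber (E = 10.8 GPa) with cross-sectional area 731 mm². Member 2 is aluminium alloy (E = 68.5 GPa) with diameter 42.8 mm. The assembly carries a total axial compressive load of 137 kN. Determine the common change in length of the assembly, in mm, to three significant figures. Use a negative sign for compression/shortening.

-0.631 mm

A_2 = 1439 mm².
Equal strain + equilibrium ⇒ each member carries load in proportion to AE: A₁E₁ = 7895000 N, A₂E₂ = 98550000 N, ΣAE = 106400000 N.
δ = PL/ΣAE = -137000·490/106400000 = -0.6306 mm.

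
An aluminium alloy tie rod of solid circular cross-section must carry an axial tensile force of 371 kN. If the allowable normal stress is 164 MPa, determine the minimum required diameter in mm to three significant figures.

Required area A ≥ P/σ_allow = 371000/164 = 2262 mm².
For a solid circular section, d ≥ √(4A/π) = 53.67 mm.

53.7 mm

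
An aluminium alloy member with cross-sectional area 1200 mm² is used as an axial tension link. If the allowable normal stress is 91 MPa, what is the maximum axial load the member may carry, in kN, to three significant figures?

P_max = σ_allow · A = 91 · 1200 = 109200 N = 109.2 kN.

109 kN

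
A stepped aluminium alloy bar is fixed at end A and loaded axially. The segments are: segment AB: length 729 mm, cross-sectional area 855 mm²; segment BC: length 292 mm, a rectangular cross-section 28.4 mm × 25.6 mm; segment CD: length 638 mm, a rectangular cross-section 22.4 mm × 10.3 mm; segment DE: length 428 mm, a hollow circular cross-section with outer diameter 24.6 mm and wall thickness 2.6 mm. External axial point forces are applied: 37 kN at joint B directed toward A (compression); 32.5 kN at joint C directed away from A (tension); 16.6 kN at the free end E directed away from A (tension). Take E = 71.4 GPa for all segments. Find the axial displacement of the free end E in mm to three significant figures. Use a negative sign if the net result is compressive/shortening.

1.62 mm

Internal axial forces (sectioning from the free end, tension +): N_DE = 16.6 kN, N_CD = 16.6 kN, N_BC = 49.1 kN, N_AB = 12.1 kN.
A_BC = 727 mm².
A_CD = 230.7 mm².
A_DE = 179.7 mm².
δ_AB = 12100·729/(855·71400) = 0.1445 mm
δ_BC = 49100·292/(727·71400) = 0.2762 mm
δ_CD = 16600·638/(230.7·71400) = 0.6429 mm
δ_DE = 16600·428/(179.7·71400) = 0.5537 mm
δ = Σδ_i = 1.617 mm.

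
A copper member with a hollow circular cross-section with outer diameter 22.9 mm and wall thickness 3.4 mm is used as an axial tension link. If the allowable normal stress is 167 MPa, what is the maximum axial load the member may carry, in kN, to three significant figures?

A = 208.3 mm².
P_max = σ_allow · A = 167 · 208.3 = 34780 N = 34.78 kN.

34.8 kN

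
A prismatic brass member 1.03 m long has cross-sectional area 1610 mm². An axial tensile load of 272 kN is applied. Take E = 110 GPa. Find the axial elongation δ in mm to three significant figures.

1.58 mm

δ_mech = NL/(AE) = 272000·1030/(1610·110000) = 1.582 mm.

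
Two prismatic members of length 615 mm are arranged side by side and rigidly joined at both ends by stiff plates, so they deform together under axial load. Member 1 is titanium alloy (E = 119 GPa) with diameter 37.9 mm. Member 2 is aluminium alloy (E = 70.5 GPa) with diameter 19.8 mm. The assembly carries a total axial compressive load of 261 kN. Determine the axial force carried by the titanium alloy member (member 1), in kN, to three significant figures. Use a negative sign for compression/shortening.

-225 kN

A_1 = 1128 mm².
A_2 = 307.9 mm².
Equal strain + equilibrium ⇒ each member carries load in proportion to AE: A₁E₁ = 134300000 N, A₂E₂ = 21710000 N, ΣAE = 156000000 N.
F₁ = P·A₁E₁/ΣAE = -261000·134300000/156000000 = -224700 N.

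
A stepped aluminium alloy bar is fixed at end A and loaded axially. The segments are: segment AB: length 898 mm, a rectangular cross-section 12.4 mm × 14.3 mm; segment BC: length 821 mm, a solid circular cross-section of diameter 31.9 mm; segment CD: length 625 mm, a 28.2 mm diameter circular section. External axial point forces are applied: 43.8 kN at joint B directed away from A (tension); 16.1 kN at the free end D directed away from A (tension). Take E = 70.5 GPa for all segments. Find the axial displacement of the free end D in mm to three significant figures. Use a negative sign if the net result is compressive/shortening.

Internal axial forces (sectioning from the free end, tension +): N_CD = 16.1 kN, N_BC = 16.1 kN, N_AB = 59.9 kN.
A_AB = 177.3 mm².
A_BC = 799.2 mm².
A_CD = 624.6 mm².
δ_AB = 59900·898/(177.3·70500) = 4.303 mm
δ_BC = 16100·821/(799.2·70500) = 0.2346 mm
δ_CD = 16100·625/(624.6·70500) = 0.2285 mm
δ = Σδ_i = 4.766 mm.

4.77 mm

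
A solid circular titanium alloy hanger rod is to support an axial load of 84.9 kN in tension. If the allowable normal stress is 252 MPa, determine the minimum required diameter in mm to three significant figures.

20.7 mm

Required area A ≥ P/σ_allow = 84900/252 = 336.9 mm².
For a solid circular section, d ≥ √(4A/π) = 20.71 mm.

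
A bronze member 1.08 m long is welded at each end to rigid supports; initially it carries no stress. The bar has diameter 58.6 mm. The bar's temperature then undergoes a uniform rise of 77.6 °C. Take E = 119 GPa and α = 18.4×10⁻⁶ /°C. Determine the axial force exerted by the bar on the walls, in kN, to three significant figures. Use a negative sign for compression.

-458 kN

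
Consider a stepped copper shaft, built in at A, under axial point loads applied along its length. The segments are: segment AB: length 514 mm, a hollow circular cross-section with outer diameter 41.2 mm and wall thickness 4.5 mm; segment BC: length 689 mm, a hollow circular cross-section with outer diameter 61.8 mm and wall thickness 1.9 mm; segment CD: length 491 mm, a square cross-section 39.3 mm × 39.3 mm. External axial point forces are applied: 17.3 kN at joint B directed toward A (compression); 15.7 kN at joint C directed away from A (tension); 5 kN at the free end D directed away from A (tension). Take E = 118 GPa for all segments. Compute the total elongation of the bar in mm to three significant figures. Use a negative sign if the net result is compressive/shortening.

0.380 mm

Internal axial forces (sectioning from the free end, tension +): N_CD = 5 kN, N_BC = 20.7 kN, N_AB = 3.4 kN.
A_AB = 518.8 mm².
A_BC = 357.5 mm².
A_CD = 1544 mm².
δ_AB = 3400·514/(518.8·118000) = 0.02855 mm
δ_BC = 20700·689/(357.5·118000) = 0.338 mm
δ_CD = 5000·491/(1544·118000) = 0.01347 mm
δ = Σδ_i = 0.3801 mm.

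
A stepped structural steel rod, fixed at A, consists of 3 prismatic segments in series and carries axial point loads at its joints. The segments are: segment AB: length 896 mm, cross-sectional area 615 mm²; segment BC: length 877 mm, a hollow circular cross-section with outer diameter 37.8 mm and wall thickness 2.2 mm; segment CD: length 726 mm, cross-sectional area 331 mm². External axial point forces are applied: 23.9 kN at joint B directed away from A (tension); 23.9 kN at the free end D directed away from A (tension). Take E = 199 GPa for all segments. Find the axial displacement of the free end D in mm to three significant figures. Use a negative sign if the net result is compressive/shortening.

Internal axial forces (sectioning from the free end, tension +): N_CD = 23.9 kN, N_BC = 23.9 kN, N_AB = 47.8 kN.
A_BC = 246 mm².
δ_AB = 47800·896/(615·199000) = 0.35 mm
δ_BC = 23900·877/(246·199000) = 0.4281 mm
δ_CD = 23900·726/(331·199000) = 0.2634 mm
δ = Σδ_i = 1.041 mm.

1.04 mm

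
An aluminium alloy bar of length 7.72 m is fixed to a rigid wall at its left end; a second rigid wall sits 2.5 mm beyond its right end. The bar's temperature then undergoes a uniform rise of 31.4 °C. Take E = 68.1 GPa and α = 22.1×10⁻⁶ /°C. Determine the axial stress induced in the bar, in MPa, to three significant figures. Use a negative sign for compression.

-25.2 MPa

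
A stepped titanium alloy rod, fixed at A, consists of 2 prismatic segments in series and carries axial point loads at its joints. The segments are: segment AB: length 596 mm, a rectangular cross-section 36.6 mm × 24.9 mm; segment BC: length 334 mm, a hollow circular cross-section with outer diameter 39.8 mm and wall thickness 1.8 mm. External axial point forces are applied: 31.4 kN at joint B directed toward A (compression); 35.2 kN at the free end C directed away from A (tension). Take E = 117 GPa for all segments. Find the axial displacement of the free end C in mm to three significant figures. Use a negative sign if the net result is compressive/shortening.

0.489 mm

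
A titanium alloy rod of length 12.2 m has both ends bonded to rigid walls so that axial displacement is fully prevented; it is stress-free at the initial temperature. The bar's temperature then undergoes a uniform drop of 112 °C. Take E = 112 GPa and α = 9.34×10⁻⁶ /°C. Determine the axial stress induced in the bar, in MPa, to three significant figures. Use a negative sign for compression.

Free thermal expansion αLΔT = 9.34e-6 · 12200 · -112 = -12.76 mm.
The walls impose strain ε = −(-12.76)/12200 = 1.0461e-03; σ = Eε = 112000 · 1.0461e-03 = 117.2 MPa.

117 MPa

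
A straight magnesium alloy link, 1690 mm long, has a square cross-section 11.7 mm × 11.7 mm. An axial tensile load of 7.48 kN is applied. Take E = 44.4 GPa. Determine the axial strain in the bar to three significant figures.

0.00123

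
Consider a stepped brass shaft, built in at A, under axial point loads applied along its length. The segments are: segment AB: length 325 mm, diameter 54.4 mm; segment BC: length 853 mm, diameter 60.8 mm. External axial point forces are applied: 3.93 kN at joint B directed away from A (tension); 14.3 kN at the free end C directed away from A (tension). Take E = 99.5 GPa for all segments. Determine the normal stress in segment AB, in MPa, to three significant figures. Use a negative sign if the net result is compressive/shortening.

7.84 MPa

Internal axial forces (sectioning from the free end, tension +): N_BC = 14.3 kN, N_AB = 18.23 kN.
A_AB = 2324 mm².
σ_AB = N_AB/A_AB = 18230/2324 = 7.843 MPa.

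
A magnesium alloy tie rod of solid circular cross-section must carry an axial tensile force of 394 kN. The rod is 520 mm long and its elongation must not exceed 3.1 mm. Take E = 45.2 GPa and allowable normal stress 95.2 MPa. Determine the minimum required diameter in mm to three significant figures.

72.6 mm

Required area A ≥ P/σ_allow = 394000/95.2 = 4139 mm².
For a solid circular section, d ≥ √(4A/π) = 72.59 mm.
Elongation limit: A ≥ PL/(Eδ_allow) = 394000·520/(45200·3.1) = 1462 mm² ⇒ d ≥ 43.15 mm.
The stress limit governs.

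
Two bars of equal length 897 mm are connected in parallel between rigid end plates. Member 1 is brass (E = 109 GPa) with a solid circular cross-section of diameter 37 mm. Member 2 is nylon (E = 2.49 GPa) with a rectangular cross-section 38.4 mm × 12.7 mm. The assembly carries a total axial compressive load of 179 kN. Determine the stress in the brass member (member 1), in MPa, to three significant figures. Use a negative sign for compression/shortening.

A_1 = 1075 mm².
A_2 = 487.7 mm².
Equal strain + equilibrium ⇒ each member carries load in proportion to AE: A₁E₁ = 117200000 N, A₂E₂ = 1214000 N, ΣAE = 118400000 N.
σ₁ = P·E₁/ΣAE = -179000·109000/118400000 = -164.8 MPa.

-165 MPa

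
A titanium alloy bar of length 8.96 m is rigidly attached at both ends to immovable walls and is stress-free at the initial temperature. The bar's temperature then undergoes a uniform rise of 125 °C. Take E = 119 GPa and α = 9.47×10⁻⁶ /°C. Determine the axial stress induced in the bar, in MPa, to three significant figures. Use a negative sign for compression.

-141 MPa

Free thermal expansion αLΔT = 9.47e-6 · 8960 · 125 = 10.61 mm.
The walls impose strain ε = −(10.61)/8960 = -1.1838e-03; σ = Eε = 119000 · -1.1838e-03 = -140.9 MPa.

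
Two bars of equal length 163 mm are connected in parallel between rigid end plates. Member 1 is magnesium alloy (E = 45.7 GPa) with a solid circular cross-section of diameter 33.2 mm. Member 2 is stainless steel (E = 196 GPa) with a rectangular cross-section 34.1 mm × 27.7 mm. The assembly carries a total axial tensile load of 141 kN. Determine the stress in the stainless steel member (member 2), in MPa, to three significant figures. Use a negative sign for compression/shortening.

123 MPa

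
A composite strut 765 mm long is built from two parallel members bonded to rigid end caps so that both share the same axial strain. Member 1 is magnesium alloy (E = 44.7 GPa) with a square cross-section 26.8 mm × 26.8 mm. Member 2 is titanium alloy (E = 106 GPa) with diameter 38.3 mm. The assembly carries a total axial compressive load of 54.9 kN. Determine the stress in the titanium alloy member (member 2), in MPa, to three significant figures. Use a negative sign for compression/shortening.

-37.7 MPa

A_1 = 718.2 mm².
A_2 = 1152 mm².
Equal strain + equilibrium ⇒ each member carries load in proportion to AE: A₁E₁ = 32110000 N, A₂E₂ = 122100000 N, ΣAE = 154200000 N.
σ₂ = P·E₂/ΣAE = -54900·106000/154200000 = -37.73 MPa.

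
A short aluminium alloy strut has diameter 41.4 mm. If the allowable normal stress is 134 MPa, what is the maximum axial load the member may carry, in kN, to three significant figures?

A = 1346 mm².
P_max = σ_allow · A = 134 · 1346 = 180400 N = 180.4 kN.

180 kN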